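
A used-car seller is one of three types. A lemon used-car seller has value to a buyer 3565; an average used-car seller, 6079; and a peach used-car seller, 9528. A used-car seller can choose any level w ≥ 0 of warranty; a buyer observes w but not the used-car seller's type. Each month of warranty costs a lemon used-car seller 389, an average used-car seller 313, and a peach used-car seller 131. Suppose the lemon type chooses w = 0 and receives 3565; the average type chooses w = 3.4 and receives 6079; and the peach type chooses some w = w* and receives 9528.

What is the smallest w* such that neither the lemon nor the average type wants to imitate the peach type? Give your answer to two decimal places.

Lemon type (on-path payoff 3565) won't mimic when 3565 ≥ 9528 − 389·w*, i.e. w* ≥ 15.33.
Average type (on-path payoff 6079 − 313×3.4 = 5014.8) won't mimic when 5014.8 ≥ 9528 − 313·w*, i.e. w* ≥ 14.42.
Both must hold, so w* = max(15.33, 14.42) = 15.33. The lemon type's constraint binds.

15.33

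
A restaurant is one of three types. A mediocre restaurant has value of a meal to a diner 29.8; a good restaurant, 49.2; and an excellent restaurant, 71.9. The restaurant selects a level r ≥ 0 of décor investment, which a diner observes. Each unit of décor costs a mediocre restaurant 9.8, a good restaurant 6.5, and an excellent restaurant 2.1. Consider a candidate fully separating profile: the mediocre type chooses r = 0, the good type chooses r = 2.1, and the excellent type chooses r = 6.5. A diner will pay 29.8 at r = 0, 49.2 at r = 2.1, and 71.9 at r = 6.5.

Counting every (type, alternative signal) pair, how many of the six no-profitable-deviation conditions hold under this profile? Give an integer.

6

Good (own payoff 49.2 − 6.5×2.1 = 35.55): to r=0 gives 29.8 → no gain ✓; to r=6.5 gives 71.9 − 6.5×6.5 = 29.65 → no gain ✓.
Mediocre (own payoff 29.8): to r=2.1 gives 49.2 − 9.8×2.1 = 28.62 → no gain ✓; to r=6.5 gives 71.9 − 9.8×6.5 = 8.2 → no gain ✓.
Excellent (own payoff 71.9 − 2.1×6.5 = 58.25): to r=0 gives 29.8 → no gain ✓; to r=2.1 gives 49.2 − 2.1×2.1 = 44.79 → no gain ✓.
6 of the 6 constraints hold; this profile is a separating equilibrium.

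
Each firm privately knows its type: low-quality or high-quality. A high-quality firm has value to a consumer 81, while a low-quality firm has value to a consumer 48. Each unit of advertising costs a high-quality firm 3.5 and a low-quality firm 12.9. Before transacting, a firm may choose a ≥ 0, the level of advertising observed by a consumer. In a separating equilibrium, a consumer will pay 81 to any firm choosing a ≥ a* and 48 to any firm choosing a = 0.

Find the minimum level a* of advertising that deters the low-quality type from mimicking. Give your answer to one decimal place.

A low-quality firm choosing a = 0 receives 48.
Imitating at a* instead would pay 81 at cost 12.9·a*, netting 81 − 12.9·a*.
Indifference: 48 = 81 − 12.9·a*, so a* = (81 − 48) / 12.9 ≈ 2.6.
At a* the low-quality type's incentive constraint just binds; the high-quality type strictly prefers a* since its per-unit cost is lower.

2.6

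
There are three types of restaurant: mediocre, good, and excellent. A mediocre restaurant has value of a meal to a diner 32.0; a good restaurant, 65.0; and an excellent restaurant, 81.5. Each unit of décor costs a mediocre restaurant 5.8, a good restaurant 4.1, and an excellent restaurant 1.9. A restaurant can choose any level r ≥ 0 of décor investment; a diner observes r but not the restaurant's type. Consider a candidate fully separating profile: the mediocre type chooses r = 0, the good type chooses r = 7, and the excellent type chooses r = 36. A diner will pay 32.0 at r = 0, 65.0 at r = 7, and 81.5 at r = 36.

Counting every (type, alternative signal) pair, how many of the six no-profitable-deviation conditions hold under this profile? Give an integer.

Good (own payoff 65.0 − 4.1×7 = 36.3): to r=0 gives 32.0 → no gain ✓; to r=36 gives 81.5 − 4.1×36 = -66.1 → no gain ✓.
Excellent (own payoff 81.5 − 1.9×36 = 13.1): to r=0 gives 32.0 → profitable ✗; to r=7 gives 65.0 − 1.9×7 = 51.7 → profitable ✗.
Mediocre (own payoff 32.0): to r=7 gives 65.0 − 5.8×7 = 24.4 → no gain ✓; to r=36 gives 81.5 − 5.8×36 = -127.3 → no gain ✓.
4 of the 6 constraints hold; not an equilibrium.

4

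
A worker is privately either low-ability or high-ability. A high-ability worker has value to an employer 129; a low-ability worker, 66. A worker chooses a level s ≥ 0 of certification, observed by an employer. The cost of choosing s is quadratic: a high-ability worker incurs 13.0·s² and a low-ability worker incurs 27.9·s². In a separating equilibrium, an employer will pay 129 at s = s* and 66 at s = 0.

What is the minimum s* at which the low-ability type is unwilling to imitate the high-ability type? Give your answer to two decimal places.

The low-ability type at s = 0 receives 66; imitating at s* yields 129 − 27.9·s*².
Indifference: 66 = 129 − 27.9·s*², so s*² = (129 − 66) / 27.9 ≈ 2.2581.
s* = √2.2581 ≈ 1.50.

1.50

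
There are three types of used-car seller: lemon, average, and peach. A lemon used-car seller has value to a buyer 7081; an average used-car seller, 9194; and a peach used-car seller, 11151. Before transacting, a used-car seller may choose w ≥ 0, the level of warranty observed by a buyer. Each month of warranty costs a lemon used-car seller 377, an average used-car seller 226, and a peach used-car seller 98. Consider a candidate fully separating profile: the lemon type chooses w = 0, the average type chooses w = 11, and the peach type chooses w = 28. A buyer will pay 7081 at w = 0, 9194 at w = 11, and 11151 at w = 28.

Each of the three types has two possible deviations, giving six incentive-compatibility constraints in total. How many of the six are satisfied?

5

Peach (own payoff 11151 − 98×28 = 8407): to w=0 gives 7081 → no gain ✓; to w=11 gives 9194 − 98×11 = 8116 → no gain ✓.
Lemon (own payoff 7081): to w=11 gives 9194 − 377×11 = 5047 → no gain ✓; to w=28 gives 11151 − 377×28 = 595 → no gain ✓.
Average (own payoff 9194 − 226×11 = 6708): to w=0 gives 7081 → profitable ✗; to w=28 gives 11151 − 226×28 = 4823 → no gain ✓.
5 of the 6 constraints hold; not an equilibrium.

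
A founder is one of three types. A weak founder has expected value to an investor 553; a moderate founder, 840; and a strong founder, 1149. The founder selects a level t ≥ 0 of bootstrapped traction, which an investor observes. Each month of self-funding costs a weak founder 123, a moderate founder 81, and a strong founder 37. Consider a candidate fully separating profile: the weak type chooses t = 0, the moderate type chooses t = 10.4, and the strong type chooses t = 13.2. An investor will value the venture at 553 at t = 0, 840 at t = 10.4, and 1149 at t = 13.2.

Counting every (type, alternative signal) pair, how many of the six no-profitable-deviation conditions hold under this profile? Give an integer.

Weak (own payoff 553): to t=10.4 gives 840 − 123×10.4 = -439.2 → no gain ✓; to t=13.2 gives 1149 − 123×13.2 = -474.6 → no gain ✓.
Strong (own payoff 1149 − 37×13.2 = 660.6): to t=0 gives 553 → no gain ✓; to t=10.4 gives 840 − 37×10.4 = 455.2 → no gain ✓.
Moderate (own payoff 840 − 81×10.4 = -2.4): to t=0 gives 553 → profitable ✗; to t=13.2 gives 1149 − 81×13.2 = 79.8 → profitable ✗.
4 of the 6 constraints hold; not an equilibrium.

4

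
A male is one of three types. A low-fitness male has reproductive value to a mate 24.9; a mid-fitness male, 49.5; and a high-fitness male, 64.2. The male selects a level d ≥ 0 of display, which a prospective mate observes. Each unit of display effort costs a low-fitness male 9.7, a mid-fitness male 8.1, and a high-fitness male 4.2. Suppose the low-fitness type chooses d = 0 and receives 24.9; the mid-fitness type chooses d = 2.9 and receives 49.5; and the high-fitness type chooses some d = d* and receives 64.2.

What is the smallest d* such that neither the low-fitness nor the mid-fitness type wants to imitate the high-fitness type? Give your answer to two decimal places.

4.71

Mid-fitness type (on-path payoff 49.5 − 8.1×2.9 = 26.01) won't mimic when 26.01 ≥ 64.2 − 8.1·d*, i.e. d* ≥ 4.71.
Low-fitness type (on-path payoff 24.9) won't mimic when 24.9 ≥ 64.2 − 9.7·d*, i.e. d* ≥ 4.05.
Both must hold, so d* = max(4.05, 4.71) = 4.71. The mid-fitness type's constraint binds.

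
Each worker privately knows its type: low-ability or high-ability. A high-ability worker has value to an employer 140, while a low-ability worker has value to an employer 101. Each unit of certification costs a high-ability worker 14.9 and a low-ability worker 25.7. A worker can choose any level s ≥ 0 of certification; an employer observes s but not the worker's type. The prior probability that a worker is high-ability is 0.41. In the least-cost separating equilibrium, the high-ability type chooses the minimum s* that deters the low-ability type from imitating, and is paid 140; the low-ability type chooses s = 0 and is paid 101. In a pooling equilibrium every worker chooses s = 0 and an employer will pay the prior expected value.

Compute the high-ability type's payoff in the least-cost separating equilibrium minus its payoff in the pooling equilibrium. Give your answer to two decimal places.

Least-cost separating signal: s* solves 101 = 140 − 25.7·s*, so s* = (140 − 101)/25.7 ≈ 1.5175.
High-ability type's separating payoff: 140 − 14.9 × s* = 140 − 14.9 × (140 − 101)/25.7 = 140 − 581.1/25.7 ≈ 117.3891.
Pooling payoff: 0.41 × 140 + 0.59 × 101 = 116.99.
Difference: 117.3891 − 116.99 = 0.3991, i.e. 0.40 to two decimal places.
The high-ability type prefers to separate.

0.40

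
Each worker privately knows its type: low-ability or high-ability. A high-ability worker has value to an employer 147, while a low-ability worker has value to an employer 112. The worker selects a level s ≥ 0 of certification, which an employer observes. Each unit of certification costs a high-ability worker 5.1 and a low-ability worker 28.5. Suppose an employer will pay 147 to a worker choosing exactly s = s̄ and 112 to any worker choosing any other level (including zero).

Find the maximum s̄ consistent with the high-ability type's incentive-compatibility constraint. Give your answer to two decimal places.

Choosing s̄ yields the high-ability type 147 − 5.1·s̄; choosing zero yields 112.
The high-ability type is indifferent at 147 − 5.1·s̄ = 112, i.e. s̄ = (147 − 112) / 5.1 ≈ 6.86.
For any s̄ above 6.86 the high-ability type would rather pool at zero, so separation collapses.

6.86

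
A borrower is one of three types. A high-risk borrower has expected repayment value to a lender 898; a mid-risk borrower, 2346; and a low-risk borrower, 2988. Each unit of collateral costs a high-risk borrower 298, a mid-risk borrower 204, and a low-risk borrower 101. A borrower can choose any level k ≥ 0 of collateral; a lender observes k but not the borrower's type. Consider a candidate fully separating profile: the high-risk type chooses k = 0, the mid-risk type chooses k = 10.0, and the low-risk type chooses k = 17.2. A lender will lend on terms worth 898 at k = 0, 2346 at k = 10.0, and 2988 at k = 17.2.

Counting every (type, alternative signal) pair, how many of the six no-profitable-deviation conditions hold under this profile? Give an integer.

High-risk (own payoff 898): to k=10.0 gives 2346 − 298×10.0 = -634 → no gain ✓; to k=17.2 gives 2988 − 298×17.2 = -2137.6 → no gain ✓.
Low-risk (own payoff 2988 − 101×17.2 = 1250.8): to k=0 gives 898 → no gain ✓; to k=10.0 gives 2346 − 101×10.0 = 1336 → profitable ✗.
Mid-risk (own payoff 2346 − 204×10.0 = 306): to k=0 gives 898 → profitable ✗; to k=17.2 gives 2988 − 204×17.2 = -520.8 → no gain ✓.
4 of the 6 constraints hold; not an equilibrium.

4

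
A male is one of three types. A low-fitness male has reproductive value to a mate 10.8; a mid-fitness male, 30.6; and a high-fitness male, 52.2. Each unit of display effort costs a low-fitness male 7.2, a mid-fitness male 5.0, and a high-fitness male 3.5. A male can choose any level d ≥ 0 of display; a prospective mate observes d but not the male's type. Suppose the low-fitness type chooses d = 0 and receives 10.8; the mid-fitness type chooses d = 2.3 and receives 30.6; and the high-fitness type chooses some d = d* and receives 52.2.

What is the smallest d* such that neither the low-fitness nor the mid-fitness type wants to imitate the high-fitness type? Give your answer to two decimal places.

Mid-fitness type (on-path payoff 30.6 − 5.0×2.3 = 19.1) won't mimic when 19.1 ≥ 52.2 − 5.0·d*, i.e. d* ≥ 6.62.
Low-fitness type (on-path payoff 10.8) won't mimic when 10.8 ≥ 52.2 − 7.2·d*, i.e. d* ≥ 5.75.
Both must hold, so d* = max(5.75, 6.62) = 6.62. The mid-fitness type's constraint binds.

6.62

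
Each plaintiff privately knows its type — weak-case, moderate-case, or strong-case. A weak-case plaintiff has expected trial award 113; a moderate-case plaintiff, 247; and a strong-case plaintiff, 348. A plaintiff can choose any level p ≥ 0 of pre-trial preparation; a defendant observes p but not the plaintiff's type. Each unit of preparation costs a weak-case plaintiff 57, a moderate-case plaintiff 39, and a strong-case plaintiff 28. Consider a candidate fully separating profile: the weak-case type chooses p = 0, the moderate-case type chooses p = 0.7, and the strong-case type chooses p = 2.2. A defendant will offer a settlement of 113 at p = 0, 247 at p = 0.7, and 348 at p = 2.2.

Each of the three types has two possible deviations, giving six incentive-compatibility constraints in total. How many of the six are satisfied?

3

Weak-case (own payoff 113): to p=0.7 gives 247 − 57×0.7 = 207.1 → profitable ✗; to p=2.2 gives 348 − 57×2.2 = 222.6 → profitable ✗.
Strong-case (own payoff 348 − 28×2.2 = 286.4): to p=0 gives 113 → no gain ✓; to p=0.7 gives 247 − 28×0.7 = 227.4 → no gain ✓.
Moderate-case (own payoff 247 − 39×0.7 = 219.7): to p=0 gives 113 → no gain ✓; to p=2.2 gives 348 − 39×2.2 = 262.2 → profitable ✗.
3 of the 6 constraints hold; not an equilibrium.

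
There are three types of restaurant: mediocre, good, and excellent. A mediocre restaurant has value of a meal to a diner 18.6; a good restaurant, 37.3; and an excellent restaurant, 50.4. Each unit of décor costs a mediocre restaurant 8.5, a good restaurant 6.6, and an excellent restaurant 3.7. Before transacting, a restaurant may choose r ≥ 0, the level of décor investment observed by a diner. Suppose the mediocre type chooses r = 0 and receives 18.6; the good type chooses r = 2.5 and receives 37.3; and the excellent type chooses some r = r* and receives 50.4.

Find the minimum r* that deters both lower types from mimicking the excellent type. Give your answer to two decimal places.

4.48

Mediocre type (on-path payoff 18.6) won't mimic when 18.6 ≥ 50.4 − 8.5·r*, i.e. r* ≥ 3.74.
Good type (on-path payoff 37.3 − 6.6×2.5 = 20.8) won't mimic when 20.8 ≥ 50.4 − 6.6·r*, i.e. r* ≥ 4.48.
Both must hold, so r* = max(3.74, 4.48) = 4.48. The good type's constraint binds.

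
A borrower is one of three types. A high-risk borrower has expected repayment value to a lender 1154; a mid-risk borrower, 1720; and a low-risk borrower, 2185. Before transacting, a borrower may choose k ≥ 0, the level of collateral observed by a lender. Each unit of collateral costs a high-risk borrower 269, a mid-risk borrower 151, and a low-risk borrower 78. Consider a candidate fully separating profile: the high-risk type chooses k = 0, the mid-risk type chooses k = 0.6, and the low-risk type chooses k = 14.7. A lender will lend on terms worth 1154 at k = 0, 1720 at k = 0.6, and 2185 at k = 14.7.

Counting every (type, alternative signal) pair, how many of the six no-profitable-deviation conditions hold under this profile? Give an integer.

High-risk (own payoff 1154): to k=0.6 gives 1720 − 269×0.6 = 1558.6 → profitable ✗; to k=14.7 gives 2185 − 269×14.7 = -1769.3 → no gain ✓.
Low-risk (own payoff 2185 − 78×14.7 = 1038.4): to k=0 gives 1154 → profitable ✗; to k=0.6 gives 1720 − 78×0.6 = 1673.2 → profitable ✗.
Mid-risk (own payoff 1720 − 151×0.6 = 1629.4): to k=0 gives 1154 → no gain ✓; to k=14.7 gives 2185 − 151×14.7 = -34.7 → no gain ✓.
3 of the 6 constraints hold; not an equilibrium.

3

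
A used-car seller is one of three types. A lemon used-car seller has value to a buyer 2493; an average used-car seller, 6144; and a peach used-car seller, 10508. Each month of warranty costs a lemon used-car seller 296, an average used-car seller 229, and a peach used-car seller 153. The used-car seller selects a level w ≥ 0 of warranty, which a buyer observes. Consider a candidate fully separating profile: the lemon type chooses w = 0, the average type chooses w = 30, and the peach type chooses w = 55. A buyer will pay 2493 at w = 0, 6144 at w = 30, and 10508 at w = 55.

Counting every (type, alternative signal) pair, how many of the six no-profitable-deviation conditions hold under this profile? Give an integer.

4

Average (own payoff 6144 − 229×30 = -726): to w=0 gives 2493 → profitable ✗; to w=55 gives 10508 − 229×55 = -2087 → no gain ✓.
Peach (own payoff 10508 − 153×55 = 2093): to w=0 gives 2493 → profitable ✗; to w=30 gives 6144 − 153×30 = 1554 → no gain ✓.
Lemon (own payoff 2493): to w=30 gives 6144 − 296×30 = -2736 → no gain ✓; to w=55 gives 10508 − 296×55 = -5772 → no gain ✓.
4 of the 6 constraints hold; not an equilibrium.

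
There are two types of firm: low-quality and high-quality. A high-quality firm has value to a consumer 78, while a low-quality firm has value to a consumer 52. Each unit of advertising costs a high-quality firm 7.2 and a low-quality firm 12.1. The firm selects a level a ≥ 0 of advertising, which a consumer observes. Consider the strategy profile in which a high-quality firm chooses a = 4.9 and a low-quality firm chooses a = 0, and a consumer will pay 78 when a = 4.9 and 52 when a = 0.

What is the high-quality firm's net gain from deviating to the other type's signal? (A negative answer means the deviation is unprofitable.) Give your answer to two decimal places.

9.28

Playing a = 4.9 the high-quality firm receives 78 − 7.2 × 4.9 = 42.72.
Deviating to a = 0 yields 52 instead.
Gain from deviating: 52 − 42.72 = 9.28.
The gain is positive, so the high-quality type's incentive-compatibility constraint is violated — this profile is not a separating equilibrium.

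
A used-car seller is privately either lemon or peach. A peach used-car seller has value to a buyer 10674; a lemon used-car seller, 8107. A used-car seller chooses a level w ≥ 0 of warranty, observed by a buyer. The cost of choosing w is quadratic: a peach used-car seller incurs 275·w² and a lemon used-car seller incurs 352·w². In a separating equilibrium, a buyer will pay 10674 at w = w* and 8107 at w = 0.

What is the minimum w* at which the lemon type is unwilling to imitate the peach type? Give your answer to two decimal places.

2.70

The lemon type at w = 0 receives 8107; imitating at w* yields 10674 − 352·w*².
Indifference: 8107 = 10674 − 352·w*², so w*² = (10674 − 8107) / 352 ≈ 7.2926.
w* = √7.2926 ≈ 2.70.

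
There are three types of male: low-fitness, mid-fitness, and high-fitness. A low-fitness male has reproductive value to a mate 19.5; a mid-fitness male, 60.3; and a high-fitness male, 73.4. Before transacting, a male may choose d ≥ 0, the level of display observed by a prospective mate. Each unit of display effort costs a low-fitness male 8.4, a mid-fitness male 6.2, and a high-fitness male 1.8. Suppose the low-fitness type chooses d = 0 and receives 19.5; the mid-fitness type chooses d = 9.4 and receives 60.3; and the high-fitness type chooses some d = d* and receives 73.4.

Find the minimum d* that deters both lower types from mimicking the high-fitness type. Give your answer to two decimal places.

Low-fitness type (on-path payoff 19.5) won't mimic when 19.5 ≥ 73.4 − 8.4·d*, i.e. d* ≥ 6.42.
Mid-fitness type (on-path payoff 60.3 − 6.2×9.4 = 2.02) won't mimic when 2.02 ≥ 73.4 − 6.2·d*, i.e. d* ≥ 11.51.
Both must hold, so d* = max(6.42, 11.51) = 11.51. The mid-fitness type's constraint binds.

11.51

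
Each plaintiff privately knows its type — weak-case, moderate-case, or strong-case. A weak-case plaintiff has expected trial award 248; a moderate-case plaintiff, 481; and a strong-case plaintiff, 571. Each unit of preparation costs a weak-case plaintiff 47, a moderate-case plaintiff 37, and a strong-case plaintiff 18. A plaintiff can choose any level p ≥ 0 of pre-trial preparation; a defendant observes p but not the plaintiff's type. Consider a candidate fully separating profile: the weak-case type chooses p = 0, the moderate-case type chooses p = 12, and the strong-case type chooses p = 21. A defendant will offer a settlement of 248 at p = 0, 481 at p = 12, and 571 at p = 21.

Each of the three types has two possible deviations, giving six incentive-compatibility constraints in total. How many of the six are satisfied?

Weak-case (own payoff 248): to p=12 gives 481 − 47×12 = -83 → no gain ✓; to p=21 gives 571 − 47×21 = -416 → no gain ✓.
Moderate-case (own payoff 481 − 37×12 = 37): to p=0 gives 248 → profitable ✗; to p=21 gives 571 − 37×21 = -206 → no gain ✓.
Strong-case (own payoff 571 − 18×21 = 193): to p=0 gives 248 → profitable ✗; to p=12 gives 481 − 18×12 = 265 → profitable ✗.
3 of the 6 constraints hold; not an equilibrium.

3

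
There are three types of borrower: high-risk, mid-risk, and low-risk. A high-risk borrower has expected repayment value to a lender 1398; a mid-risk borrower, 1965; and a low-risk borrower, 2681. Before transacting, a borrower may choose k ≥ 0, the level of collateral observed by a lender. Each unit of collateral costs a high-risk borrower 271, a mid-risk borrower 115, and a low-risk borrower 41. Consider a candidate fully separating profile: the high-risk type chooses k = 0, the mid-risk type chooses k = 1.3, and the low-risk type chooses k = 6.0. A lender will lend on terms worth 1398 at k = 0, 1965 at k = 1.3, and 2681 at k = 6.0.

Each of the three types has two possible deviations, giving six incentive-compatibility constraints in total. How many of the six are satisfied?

4

Mid-risk (own payoff 1965 − 115×1.3 = 1815.5): to k=0 gives 1398 → no gain ✓; to k=6.0 gives 2681 − 115×6.0 = 1991 → profitable ✗.
Low-risk (own payoff 2681 − 41×6.0 = 2435): to k=0 gives 1398 → no gain ✓; to k=1.3 gives 1965 − 41×1.3 = 1911.7 → no gain ✓.
High-risk (own payoff 1398): to k=1.3 gives 1965 − 271×1.3 = 1612.7 → profitable ✗; to k=6.0 gives 2681 − 271×6.0 = 1055 → no gain ✓.
4 of the 6 constraints hold; not an equilibrium.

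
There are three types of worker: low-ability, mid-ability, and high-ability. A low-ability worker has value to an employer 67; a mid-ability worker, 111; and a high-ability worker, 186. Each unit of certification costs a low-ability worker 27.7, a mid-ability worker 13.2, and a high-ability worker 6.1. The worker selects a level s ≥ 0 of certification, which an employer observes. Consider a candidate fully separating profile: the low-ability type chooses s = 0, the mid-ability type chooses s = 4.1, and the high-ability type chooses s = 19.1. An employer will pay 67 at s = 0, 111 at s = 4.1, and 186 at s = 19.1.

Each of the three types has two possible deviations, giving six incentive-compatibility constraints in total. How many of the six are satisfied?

4

Mid-ability (own payoff 111 − 13.2×4.1 = 56.88): to s=0 gives 67 → profitable ✗; to s=19.1 gives 186 − 13.2×19.1 = -66.12 → no gain ✓.
High-ability (own payoff 186 − 6.1×19.1 = 69.49): to s=0 gives 67 → no gain ✓; to s=4.1 gives 111 − 6.1×4.1 = 85.99 → profitable ✗.
Low-ability (own payoff 67): to s=4.1 gives 111 − 27.7×4.1 = -2.57 → no gain ✓; to s=19.1 gives 186 − 27.7×19.1 = -343.07 → no gain ✓.
4 of the 6 constraints hold; not an equilibrium.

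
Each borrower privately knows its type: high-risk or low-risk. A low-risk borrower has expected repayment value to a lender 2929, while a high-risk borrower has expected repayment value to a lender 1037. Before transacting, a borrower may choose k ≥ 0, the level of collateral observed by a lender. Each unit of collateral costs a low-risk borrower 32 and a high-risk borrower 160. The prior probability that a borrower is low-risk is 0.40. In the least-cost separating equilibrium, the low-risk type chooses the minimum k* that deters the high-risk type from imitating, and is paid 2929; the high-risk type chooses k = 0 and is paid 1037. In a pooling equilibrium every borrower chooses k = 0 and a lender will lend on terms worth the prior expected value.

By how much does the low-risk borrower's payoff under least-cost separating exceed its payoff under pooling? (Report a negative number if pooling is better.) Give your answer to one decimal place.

Least-cost separating signal: k* solves 1037 = 2929 − 160·k*, so k* = (2929 − 1037)/160 = 11.825.
Low-risk type's separating payoff: 2929 − 32 × k* = 2929 − 32 × (2929 − 1037)/160 = 2929 − 60544/160 = 2550.6.
Pooling payoff: 0.40 × 2929 + 0.60 × 1037 = 1793.8.
Difference: 2550.6 − 1793.8 = 756.8.
The low-risk type prefers to separate.

756.8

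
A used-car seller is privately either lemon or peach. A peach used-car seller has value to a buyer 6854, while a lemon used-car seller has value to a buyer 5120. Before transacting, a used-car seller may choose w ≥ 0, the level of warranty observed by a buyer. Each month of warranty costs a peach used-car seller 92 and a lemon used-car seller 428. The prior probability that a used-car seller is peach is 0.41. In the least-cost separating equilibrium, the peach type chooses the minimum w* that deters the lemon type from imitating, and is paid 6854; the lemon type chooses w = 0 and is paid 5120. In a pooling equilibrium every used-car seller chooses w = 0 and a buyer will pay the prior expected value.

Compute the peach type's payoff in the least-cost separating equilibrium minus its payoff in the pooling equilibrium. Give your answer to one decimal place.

Least-cost separating signal: w* solves 5120 = 6854 − 428·w*, so w* = (6854 − 5120)/428 ≈ 4.0514.
Peach type's separating payoff: 6854 − 92 × w* = 6854 − 92 × (6854 − 5120)/428 = 6854 − 159528/428 ≈ 6481.271.
Pooling payoff: 0.41 × 6854 + 0.59 × 5120 = 5830.94.
Difference: 6481.271 − 5830.94 = 650.331, i.e. 650.3 to one decimal place.
The peach type prefers to separate.

650.3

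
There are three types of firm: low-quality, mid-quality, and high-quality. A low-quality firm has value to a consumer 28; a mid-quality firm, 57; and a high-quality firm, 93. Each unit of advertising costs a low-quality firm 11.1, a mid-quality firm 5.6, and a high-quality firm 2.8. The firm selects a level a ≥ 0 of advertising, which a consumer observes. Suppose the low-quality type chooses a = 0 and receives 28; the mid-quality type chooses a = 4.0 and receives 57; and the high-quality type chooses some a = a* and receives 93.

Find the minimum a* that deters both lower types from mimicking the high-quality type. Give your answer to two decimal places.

10.43

Low-quality type (on-path payoff 28) won't mimic when 28 ≥ 93 − 11.1·a*, i.e. a* ≥ 5.86.
Mid-quality type (on-path payoff 57 − 5.6×4.0 = 34.6) won't mimic when 34.6 ≥ 93 − 5.6·a*, i.e. a* ≥ 10.43.
Both must hold, so a* = max(5.86, 10.43) = 10.43. The mid-quality type's constraint binds.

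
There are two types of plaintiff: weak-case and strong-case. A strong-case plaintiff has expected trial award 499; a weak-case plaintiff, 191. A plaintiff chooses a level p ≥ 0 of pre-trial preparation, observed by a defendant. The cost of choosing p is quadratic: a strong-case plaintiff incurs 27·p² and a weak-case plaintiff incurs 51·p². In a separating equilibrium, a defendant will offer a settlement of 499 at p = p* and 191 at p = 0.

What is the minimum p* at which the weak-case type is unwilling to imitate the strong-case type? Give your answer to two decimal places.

The weak-case type at p = 0 receives 191; imitating at p* yields 499 − 51·p*².
Indifference: 191 = 499 − 51·p*², so p*² = (499 − 191) / 51 ≈ 6.0392.
p* = √6.0392 ≈ 2.46.

2.46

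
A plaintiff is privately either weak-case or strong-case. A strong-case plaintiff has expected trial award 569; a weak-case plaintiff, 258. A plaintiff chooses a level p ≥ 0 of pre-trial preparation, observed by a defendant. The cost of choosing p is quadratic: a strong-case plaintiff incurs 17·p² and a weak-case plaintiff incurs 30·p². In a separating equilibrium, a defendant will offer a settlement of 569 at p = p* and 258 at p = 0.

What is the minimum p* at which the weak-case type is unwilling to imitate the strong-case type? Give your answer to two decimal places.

3.22

The weak-case type at p = 0 receives 258; imitating at p* yields 569 − 30·p*².
Indifference: 258 = 569 − 30·p*², so p*² = (569 − 258) / 30 ≈ 10.3667.
p* = √10.3667 ≈ 3.22.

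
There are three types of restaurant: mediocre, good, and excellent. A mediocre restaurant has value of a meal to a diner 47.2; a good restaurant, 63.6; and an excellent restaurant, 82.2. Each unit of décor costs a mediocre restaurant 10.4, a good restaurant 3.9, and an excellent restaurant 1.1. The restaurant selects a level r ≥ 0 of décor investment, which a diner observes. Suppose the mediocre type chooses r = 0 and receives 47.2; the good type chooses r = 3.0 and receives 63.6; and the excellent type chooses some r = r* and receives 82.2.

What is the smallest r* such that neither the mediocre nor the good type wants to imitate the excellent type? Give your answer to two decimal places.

7.77

Mediocre type (on-path payoff 47.2) won't mimic when 47.2 ≥ 82.2 − 10.4·r*, i.e. r* ≥ 3.37.
Good type (on-path payoff 63.6 − 3.9×3.0 = 51.9) won't mimic when 51.9 ≥ 82.2 − 3.9·r*, i.e. r* ≥ 7.77.
Both must hold, so r* = max(3.37, 7.77) = 7.77. The good type's constraint binds.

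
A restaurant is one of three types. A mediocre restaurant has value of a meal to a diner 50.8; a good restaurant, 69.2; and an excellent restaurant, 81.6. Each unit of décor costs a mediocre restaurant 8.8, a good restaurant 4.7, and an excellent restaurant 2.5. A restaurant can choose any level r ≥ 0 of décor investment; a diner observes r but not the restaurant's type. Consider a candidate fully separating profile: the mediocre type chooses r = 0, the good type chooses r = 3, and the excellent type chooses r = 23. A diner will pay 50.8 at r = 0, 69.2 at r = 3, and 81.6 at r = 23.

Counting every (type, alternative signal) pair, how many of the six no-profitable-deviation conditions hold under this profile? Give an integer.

Excellent (own payoff 81.6 − 2.5×23 = 24.1): to r=0 gives 50.8 → profitable ✗; to r=3 gives 69.2 − 2.5×3 = 61.7 → profitable ✗.
Mediocre (own payoff 50.8): to r=3 gives 69.2 − 8.8×3 = 42.8 → no gain ✓; to r=23 gives 81.6 − 8.8×23 = -120.8 → no gain ✓.
Good (own payoff 69.2 − 4.7×3 = 55.1): to r=0 gives 50.8 → no gain ✓; to r=23 gives 81.6 − 4.7×23 = -26.5 → no gain ✓.
4 of the 6 constraints hold; not an equilibrium.

4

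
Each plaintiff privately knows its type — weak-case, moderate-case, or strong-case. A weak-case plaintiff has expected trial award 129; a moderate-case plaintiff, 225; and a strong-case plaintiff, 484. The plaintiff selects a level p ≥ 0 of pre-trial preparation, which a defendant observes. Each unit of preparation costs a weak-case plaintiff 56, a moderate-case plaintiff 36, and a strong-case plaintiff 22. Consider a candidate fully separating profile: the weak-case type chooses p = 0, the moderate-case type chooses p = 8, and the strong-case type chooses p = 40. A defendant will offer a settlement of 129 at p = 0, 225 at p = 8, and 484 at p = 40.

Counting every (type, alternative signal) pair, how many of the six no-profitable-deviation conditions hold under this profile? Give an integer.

3

Weak-case (own payoff 129): to p=8 gives 225 − 56×8 = -223 → no gain ✓; to p=40 gives 484 − 56×40 = -1756 → no gain ✓.
Moderate-case (own payoff 225 − 36×8 = -63): to p=0 gives 129 → profitable ✗; to p=40 gives 484 − 36×40 = -956 → no gain ✓.
Strong-case (own payoff 484 − 22×40 = -396): to p=0 gives 129 → profitable ✗; to p=8 gives 225 − 22×8 = 49 → profitable ✗.
3 of the 6 constraints hold; not an equilibrium.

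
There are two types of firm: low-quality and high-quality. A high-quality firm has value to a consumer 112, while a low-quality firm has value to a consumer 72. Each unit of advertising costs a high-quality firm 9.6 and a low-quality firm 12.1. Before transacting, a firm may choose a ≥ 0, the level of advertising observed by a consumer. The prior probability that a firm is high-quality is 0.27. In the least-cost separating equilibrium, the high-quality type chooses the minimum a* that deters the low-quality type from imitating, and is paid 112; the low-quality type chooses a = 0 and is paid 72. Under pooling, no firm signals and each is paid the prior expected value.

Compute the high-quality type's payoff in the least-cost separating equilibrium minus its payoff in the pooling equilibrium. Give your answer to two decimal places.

Least-cost separating signal: a* solves 72 = 112 − 12.1·a*, so a* = (112 − 72)/12.1 ≈ 3.3058.
High-quality type's separating payoff: 112 − 9.6 × a* = 112 − 9.6 × (112 − 72)/12.1 = 112 − 384/12.1 ≈ 80.2645.
Pooling payoff: 0.27 × 112 + 0.73 × 72 = 82.8.
Difference: 80.2645 − 82.8 = -2.5355, i.e. -2.54 to two decimal places.
The high-quality type would prefer the pooling outcome.

-2.54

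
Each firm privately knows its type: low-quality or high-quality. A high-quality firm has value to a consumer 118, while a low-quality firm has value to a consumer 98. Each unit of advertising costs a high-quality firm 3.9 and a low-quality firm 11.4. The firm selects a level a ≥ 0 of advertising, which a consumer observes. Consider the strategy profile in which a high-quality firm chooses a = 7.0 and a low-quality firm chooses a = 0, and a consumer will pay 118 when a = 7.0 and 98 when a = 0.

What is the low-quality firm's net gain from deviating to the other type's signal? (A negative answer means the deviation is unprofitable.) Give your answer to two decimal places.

Playing a = 0 the low-quality firm receives 98.
Deviating to a = 7.0 brings payment 118 at cost 11.4 × 7.0 = 79.8, netting 38.2.
Gain from deviating: 38.2 − 98 = -59.80.
The gain is negative, so the low-quality type's incentive-compatibility constraint is satisfied.

-59.80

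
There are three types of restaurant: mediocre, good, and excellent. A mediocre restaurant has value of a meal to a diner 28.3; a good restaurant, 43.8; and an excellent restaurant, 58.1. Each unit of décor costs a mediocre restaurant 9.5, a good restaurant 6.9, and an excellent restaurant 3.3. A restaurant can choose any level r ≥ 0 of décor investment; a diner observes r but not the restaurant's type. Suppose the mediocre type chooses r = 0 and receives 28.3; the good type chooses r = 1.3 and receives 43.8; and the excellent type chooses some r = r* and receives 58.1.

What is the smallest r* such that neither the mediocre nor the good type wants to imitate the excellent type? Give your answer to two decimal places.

Good type (on-path payoff 43.8 − 6.9×1.3 = 34.83) won't mimic when 34.83 ≥ 58.1 − 6.9·r*, i.e. r* ≥ 3.37.
Mediocre type (on-path payoff 28.3) won't mimic when 28.3 ≥ 58.1 − 9.5·r*, i.e. r* ≥ 3.14.
Both must hold, so r* = max(3.14, 3.37) = 3.37. The good type's constraint binds.

3.37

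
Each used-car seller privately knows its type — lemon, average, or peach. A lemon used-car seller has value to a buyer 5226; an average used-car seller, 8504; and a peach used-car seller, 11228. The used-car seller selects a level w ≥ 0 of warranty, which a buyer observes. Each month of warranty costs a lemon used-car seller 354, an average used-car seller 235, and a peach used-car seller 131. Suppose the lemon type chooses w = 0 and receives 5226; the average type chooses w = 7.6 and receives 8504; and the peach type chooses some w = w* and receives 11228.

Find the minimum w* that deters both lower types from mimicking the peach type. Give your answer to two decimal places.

Average type (on-path payoff 8504 − 235×7.6 = 6718) won't mimic when 6718 ≥ 11228 − 235·w*, i.e. w* ≥ 19.19.
Lemon type (on-path payoff 5226) won't mimic when 5226 ≥ 11228 − 354·w*, i.e. w* ≥ 16.95.
Both must hold, so w* = max(16.95, 19.19) = 19.19. The average type's constraint binds.

19.19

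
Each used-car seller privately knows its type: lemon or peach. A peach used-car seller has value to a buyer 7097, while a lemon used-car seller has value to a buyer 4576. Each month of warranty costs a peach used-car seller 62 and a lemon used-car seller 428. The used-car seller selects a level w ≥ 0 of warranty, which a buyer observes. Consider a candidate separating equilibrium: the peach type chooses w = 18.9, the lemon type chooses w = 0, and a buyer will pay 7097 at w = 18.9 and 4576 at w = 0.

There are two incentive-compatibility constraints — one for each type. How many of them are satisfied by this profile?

2

Lemon type: stay at 0 → 4576; mimic → 7097 − 428 × 18.9 = -992.2. IC holds (4576 ≥ -992.2).
Peach type: signal → 7097 − 62 × 18.9 = 5925.2; deviate to 0 → 4576. IC holds (5925.2 ≥ 4576).
2 of 2 constraints hold, so this is a separating equilibrium.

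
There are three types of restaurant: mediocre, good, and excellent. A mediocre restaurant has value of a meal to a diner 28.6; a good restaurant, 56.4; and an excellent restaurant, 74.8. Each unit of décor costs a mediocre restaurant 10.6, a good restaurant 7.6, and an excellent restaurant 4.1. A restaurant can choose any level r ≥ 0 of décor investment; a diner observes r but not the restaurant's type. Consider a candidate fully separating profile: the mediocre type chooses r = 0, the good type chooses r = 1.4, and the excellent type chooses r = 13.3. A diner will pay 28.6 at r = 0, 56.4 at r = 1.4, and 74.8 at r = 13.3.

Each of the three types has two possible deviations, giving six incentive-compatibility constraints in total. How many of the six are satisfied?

Mediocre (own payoff 28.6): to r=1.4 gives 56.4 − 10.6×1.4 = 41.56 → profitable ✗; to r=13.3 gives 74.8 − 10.6×13.3 = -66.18 → no gain ✓.
Excellent (own payoff 74.8 − 4.1×13.3 = 20.27): to r=0 gives 28.6 → profitable ✗; to r=1.4 gives 56.4 − 4.1×1.4 = 50.66 → profitable ✗.
Good (own payoff 56.4 − 7.6×1.4 = 45.76): to r=0 gives 28.6 → no gain ✓; to r=13.3 gives 74.8 − 7.6×13.3 = -26.28 → no gain ✓.
3 of the 6 constraints hold; not an equilibrium.

3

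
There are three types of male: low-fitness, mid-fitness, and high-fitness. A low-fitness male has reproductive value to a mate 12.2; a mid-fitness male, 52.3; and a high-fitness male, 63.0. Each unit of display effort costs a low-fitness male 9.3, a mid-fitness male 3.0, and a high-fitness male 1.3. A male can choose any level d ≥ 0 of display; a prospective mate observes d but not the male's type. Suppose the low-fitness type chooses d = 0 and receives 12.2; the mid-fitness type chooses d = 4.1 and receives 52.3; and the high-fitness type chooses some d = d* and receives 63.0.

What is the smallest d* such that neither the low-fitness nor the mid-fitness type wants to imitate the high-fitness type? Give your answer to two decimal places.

7.67

Low-fitness type (on-path payoff 12.2) won't mimic when 12.2 ≥ 63.0 − 9.3·d*, i.e. d* ≥ 5.46.
Mid-fitness type (on-path payoff 52.3 − 3.0×4.1 = 40) won't mimic when 40 ≥ 63.0 − 3.0·d*, i.e. d* ≥ 7.67.
Both must hold, so d* = max(5.46, 7.67) = 7.67. The mid-fitness type's constraint binds.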